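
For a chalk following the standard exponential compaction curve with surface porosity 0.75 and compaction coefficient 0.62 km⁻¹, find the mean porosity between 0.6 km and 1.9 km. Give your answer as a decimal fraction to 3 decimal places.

⟨φ⟩ = (1/(d₂−d₁)) ∫ φ₀ e^(−cd) dd = φ₀·(e^(−c·d₁) − e^(−c·d₂)) / (c·(d₂−d₁))
e^(−0.62×0.6) = 0.6894; e^(−0.62×1.9) = 0.3079
⟨φ⟩ = 0.75 × (0.6894 − 0.3079) / (0.62 × 1.3) = 0.75 × 0.4733 = 0.3550

0.355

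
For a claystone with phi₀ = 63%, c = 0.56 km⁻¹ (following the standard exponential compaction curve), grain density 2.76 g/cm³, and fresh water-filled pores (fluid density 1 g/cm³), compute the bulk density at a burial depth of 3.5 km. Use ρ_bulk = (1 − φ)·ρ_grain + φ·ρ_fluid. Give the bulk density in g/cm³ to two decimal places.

2.60 g/cm³

Porosity at depth: phi = 0.63·exp(−0.56×3.5) = 0.63×0.1409 = 0.0887
Bulk density: ρ_b = (1−phi)ρ_g + phi·ρ_f = 0.9113×2.76 + 0.0887×1
       = 2.515 + 0.089 = 2.604 g/cm³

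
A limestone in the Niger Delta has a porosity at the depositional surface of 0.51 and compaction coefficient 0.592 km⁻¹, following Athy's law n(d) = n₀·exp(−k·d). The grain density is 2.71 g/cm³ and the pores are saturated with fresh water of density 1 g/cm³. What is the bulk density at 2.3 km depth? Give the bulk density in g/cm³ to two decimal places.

2.49 g/cm³

Porosity at depth: n = 0.51·exp(−0.592×2.3) = 0.51×0.2563 = 0.1307
Bulk density: ρ_b = (1−n)ρ_g + n·ρ_f = 0.8693×2.71 + 0.1307×1
       = 2.356 + 0.131 = 2.487 g/cm³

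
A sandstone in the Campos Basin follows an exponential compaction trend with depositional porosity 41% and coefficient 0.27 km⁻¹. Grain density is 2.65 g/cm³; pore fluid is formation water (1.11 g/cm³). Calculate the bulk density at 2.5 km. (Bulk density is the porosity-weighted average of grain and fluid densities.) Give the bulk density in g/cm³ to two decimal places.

Porosity at depth: phi = 0.41·exp(−0.27×2.5) = 0.41×0.5092 = 0.2088
Bulk density: ρ_b = (1−phi)ρ_g + phi·ρ_f = 0.7912×2.65 + 0.2088×1.11
       = 2.097 + 0.232 = 2.329 g/cm³

2.33 g/cm³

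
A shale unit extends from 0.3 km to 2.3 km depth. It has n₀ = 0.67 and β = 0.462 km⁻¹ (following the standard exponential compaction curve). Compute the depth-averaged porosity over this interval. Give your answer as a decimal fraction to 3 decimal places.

⟨n⟩ = (1/(z₂−z₁)) ∫ n₀ e^(−βz) dz = n₀·(e^(−β·z₁) − e^(−β·z₂)) / (β·(z₂−z₁))
e^(−0.462×0.3) = 0.8706; e^(−0.462×2.3) = 0.3456
⟨n⟩ = 0.67 × (0.8706 − 0.3456) / (0.462 × 2) = 0.67 × 0.5682 = 0.3807

0.381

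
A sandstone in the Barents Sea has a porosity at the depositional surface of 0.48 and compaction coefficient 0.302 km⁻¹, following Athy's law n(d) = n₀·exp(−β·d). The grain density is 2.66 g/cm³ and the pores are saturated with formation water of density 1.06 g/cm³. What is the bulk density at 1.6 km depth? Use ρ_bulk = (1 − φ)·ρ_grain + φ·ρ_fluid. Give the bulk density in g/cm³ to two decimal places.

Porosity at depth: n = 0.48·exp(−0.302×1.6) = 0.48×0.6168 = 0.2961
Bulk density: ρ_b = (1−n)ρ_g + n·ρ_f = 0.7039×2.66 + 0.2961×1.06
       = 1.872 + 0.314 = 2.186 g/cm³

2.19 g/cm³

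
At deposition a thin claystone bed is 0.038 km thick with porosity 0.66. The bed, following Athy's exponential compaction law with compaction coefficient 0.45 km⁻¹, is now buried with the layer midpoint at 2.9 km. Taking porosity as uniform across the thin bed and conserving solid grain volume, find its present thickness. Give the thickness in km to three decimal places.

Porosity at 2.9 km: phi = 0.66·exp(−0.45×2.9) = 0.1790
Solid-volume conservation: h(1−phi) = h₀(1−phi₀) ⇒ h = h₀·(1−phi₀)/(1−phi)
h = 0.038 × (1 − 0.66)/(1 − 0.1790) = 0.038 × 0.4141 = 0.0157 km

0.016 km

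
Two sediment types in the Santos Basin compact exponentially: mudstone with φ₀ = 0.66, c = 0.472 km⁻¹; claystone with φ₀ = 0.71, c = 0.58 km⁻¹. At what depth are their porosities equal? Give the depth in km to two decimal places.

0.68 km

Set φ₀ₐ e^(−cₐZ) = φ₀ᵦ e^(−cᵦZ) ⇒ ln(φ₀ₐ/φ₀ᵦ) = (cₐ − cᵦ)·Z
Z = ln(0.66/0.71) / (0.472 − 0.58) = -0.0730 / -0.108 = 0.676 km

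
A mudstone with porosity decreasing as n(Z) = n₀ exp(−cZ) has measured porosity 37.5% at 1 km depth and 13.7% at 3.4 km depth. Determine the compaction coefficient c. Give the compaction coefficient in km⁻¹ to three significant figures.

Athy: n(Z) = n₀ e^(−cZ) ⇒ n₁/n₂ = e^{c(Z₂−Z₁)} ⇒ c = ln(n₁/n₂)/(Z₂−Z₁)
c = ln(0.375/0.137) / (3.4 − 1) = ln(2.737) / 2.4 = 1.0069 / 2.4 = 0.4196 km⁻¹

0.420 km⁻¹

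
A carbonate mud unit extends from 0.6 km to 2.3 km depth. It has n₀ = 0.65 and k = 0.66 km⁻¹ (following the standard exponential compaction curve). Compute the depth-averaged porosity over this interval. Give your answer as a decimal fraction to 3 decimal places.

⟨n⟩ = (1/(Z₂−Z₁)) ∫ n₀ e^(−kZ) dZ = n₀·(e^(−k·Z₁) − e^(−k·Z₂)) / (k·(Z₂−Z₁))
e^(−0.66×0.6) = 0.6730; e^(−0.66×2.3) = 0.2191
⟨n⟩ = 0.65 × (0.6730 − 0.2191) / (0.66 × 1.7) = 0.65 × 0.4045 = 0.2629

0.263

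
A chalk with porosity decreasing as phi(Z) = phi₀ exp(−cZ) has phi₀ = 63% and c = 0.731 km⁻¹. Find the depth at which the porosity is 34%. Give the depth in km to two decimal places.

0.84 km

Invert Athy's law: Z = ln(phi₀/phi) / c
Z = ln(0.63/0.34) / 0.731 = ln(1.853) / 0.731 = 0.6168 / 0.731 = 0.844 km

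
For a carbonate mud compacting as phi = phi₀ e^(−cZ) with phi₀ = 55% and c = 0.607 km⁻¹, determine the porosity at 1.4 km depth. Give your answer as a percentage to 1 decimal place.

phi = phi₀·exp(−c·Z) = 0.55 × exp(−0.607 × 1.4) = 0.55 × exp(−0.8498)
  = 0.55 × 0.4275 = 0.2351

23.5%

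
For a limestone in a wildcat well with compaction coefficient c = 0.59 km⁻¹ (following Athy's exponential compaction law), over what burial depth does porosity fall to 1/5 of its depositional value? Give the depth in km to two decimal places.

2.73 km

phi/phi₀ = 1/5 ⇒ exp(−c·Z) = 1/5 ⇒ Z = ln(5) / c
Z = 1.6094 / 0.59 = 2.728 km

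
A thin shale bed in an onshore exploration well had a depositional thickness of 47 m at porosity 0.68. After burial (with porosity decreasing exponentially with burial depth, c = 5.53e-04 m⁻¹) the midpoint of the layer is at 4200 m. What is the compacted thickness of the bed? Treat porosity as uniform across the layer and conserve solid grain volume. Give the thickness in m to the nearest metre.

16 m

Working in km (1 km = 1000 m; c in km⁻¹ = c in m⁻¹ × 1000):
Porosity at 4.2 km: n = 0.68·exp(−0.553×4.2) = 0.0667
Solid-volume conservation: h(1−n) = h₀(1−n₀) ⇒ h = h₀·(1−n₀)/(1−n)
h = 0.047 × (1 − 0.68)/(1 − 0.0667) = 0.047 × 0.3429 = 0.0161 km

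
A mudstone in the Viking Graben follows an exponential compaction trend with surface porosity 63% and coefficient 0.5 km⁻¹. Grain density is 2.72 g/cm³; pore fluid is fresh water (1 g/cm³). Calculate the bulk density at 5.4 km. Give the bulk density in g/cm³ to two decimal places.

2.65 g/cm³

Porosity at depth: φ = 0.63·exp(−0.5×5.4) = 0.63×0.0672 = 0.0423
Bulk density: ρ_b = (1−φ)ρ_g + φ·ρ_f = 0.9577×2.72 + 0.0423×1
       = 2.605 + 0.042 = 2.647 g/cm³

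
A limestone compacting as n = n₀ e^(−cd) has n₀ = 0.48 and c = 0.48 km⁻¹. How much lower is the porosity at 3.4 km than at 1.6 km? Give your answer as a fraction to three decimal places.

n(1.6) = 0.48·e^(−0.48×1.6) = 0.2227
n(3.4) = 0.48·e^(−0.48×3.4) = 0.0939
Δn = 0.2227 − 0.0939 = 0.1288

0.129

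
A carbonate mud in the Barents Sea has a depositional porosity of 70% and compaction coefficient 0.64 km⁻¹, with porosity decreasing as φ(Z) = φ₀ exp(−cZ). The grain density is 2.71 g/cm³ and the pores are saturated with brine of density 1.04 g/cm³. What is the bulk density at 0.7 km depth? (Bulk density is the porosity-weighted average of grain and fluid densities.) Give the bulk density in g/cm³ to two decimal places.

Porosity at depth: φ = 0.7·exp(−0.64×0.7) = 0.7×0.6389 = 0.4472
Bulk density: ρ_b = (1−φ)ρ_g + φ·ρ_f = 0.5528×2.71 + 0.4472×1.04
       = 1.498 + 0.465 = 1.963 g/cm³

1.96 g/cm³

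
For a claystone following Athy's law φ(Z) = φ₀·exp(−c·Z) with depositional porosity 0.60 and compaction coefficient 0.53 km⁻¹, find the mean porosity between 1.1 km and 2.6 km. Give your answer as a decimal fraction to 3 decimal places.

0.231

⟨φ⟩ = (1/(Z₂−Z₁)) ∫ φ₀ e^(−cZ) dZ = φ₀·(e^(−c·Z₁) − e^(−c·Z₂)) / (c·(Z₂−Z₁))
e^(−0.53×1.1) = 0.5582; e^(−0.53×2.6) = 0.2521
⟨φ⟩ = 0.6 × (0.5582 − 0.2521) / (0.53 × 1.5) = 0.6 × 0.3851 = 0.2310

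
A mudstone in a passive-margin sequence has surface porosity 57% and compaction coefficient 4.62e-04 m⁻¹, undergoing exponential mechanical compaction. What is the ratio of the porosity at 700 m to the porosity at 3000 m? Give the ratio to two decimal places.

Working in km (1 km = 1000 m; β in km⁻¹ = β in m⁻¹ × 1000):
n(d₁)/n(d₂) = e^(−β·d₁)/e^(−β·d₂) = e^{β(d₂−d₁)}
= exp(0.462 × 2.3) = exp(1.063) = 2.8939

2.89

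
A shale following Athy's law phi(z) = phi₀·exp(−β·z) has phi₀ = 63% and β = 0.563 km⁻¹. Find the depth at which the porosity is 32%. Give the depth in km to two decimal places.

Invert Athy's law: z = ln(phi₀/phi) / β
z = ln(0.63/0.32) / 0.563 = ln(1.969) / 0.563 = 0.6774 / 0.563 = 1.203 km

1.20 km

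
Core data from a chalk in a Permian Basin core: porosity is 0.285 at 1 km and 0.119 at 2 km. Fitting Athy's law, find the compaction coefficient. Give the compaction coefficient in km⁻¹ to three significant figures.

0.873 km⁻¹

Athy: phi(d) = phi₀ e^(−cd) ⇒ phi₁/phi₂ = e^{c(d₂−d₁)} ⇒ c = ln(phi₁/phi₂)/(d₂−d₁)
c = ln(0.285/0.119) / (2 − 1) = ln(2.395) / 1 = 0.8734 / 1 = 0.8734 km⁻¹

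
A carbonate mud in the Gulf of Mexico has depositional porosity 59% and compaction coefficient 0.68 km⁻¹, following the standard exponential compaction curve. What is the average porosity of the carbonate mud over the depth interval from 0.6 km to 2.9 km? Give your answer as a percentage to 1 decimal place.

19.8%

⟨n⟩ = (1/(z₂−z₁)) ∫ n₀ e^(−kz) dz = n₀·(e^(−k·z₁) − e^(−k·z₂)) / (k·(z₂−z₁))
e^(−0.68×0.6) = 0.6650; e^(−0.68×2.9) = 0.1392
⟨n⟩ = 0.59 × (0.6650 − 0.1392) / (0.68 × 2.3) = 0.59 × 0.3362 = 0.1984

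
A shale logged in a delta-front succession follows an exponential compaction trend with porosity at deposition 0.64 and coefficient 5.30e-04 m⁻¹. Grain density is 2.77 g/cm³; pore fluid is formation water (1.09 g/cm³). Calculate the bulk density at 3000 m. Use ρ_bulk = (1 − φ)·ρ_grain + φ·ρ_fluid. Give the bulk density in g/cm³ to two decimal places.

Working in km (1 km = 1000 m; β in km⁻¹ = β in m⁻¹ × 1000):
Porosity at depth: n = 0.64·exp(−0.53×3) = 0.64×0.2039 = 0.1305
Bulk density: ρ_b = (1−n)ρ_g + n·ρ_f = 0.8695×2.77 + 0.1305×1.09
       = 2.408 + 0.142 = 2.551 g/cm³

2.55 g/cm³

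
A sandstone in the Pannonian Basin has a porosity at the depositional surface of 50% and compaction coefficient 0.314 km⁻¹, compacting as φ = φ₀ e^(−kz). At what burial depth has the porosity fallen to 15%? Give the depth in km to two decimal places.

3.83 km

Invert Athy's law: z = ln(φ₀/φ) / k
z = ln(0.5/0.15) / 0.314 = ln(3.333) / 0.314 = 1.2040 / 0.314 = 3.834 km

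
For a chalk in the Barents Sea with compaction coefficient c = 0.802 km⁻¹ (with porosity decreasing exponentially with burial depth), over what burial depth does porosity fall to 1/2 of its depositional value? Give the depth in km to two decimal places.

0.86 km

n/n₀ = 1/2 ⇒ exp(−c·d) = 1/2 ⇒ d = ln(2) / c
d = 0.6931 / 0.802 = 0.864 km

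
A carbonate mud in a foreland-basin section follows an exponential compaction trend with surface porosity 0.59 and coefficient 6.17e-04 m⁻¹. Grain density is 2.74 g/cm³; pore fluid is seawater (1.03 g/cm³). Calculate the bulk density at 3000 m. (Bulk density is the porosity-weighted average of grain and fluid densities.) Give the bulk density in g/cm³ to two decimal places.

2.58 g/cm³

Working in km (1 km = 1000 m; c in km⁻¹ = c in m⁻¹ × 1000):
Porosity at depth: phi = 0.59·exp(−0.617×3) = 0.59×0.1571 = 0.0927
Bulk density: ρ_b = (1−phi)ρ_g + phi·ρ_f = 0.9073×2.74 + 0.0927×1.03
       = 2.486 + 0.095 = 2.582 g/cm³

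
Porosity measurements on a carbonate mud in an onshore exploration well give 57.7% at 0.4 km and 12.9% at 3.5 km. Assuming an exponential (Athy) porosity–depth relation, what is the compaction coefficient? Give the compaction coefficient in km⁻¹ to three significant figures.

0.483 km⁻¹

Athy: φ(z) = φ₀ e^(−kz) ⇒ φ₁/φ₂ = e^{k(z₂−z₁)} ⇒ k = ln(φ₁/φ₂)/(z₂−z₁)
k = ln(0.577/0.129) / (3.5 − 0.4) = ln(4.473) / 3.1 = 1.4980 / 3.1 = 0.4832 km⁻¹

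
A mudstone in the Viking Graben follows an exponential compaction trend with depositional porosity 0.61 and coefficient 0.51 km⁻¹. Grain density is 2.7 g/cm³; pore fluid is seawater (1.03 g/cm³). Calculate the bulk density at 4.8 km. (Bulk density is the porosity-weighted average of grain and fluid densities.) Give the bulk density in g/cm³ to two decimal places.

Porosity at depth: phi = 0.61·exp(−0.51×4.8) = 0.61×0.0865 = 0.0527
Bulk density: ρ_b = (1−phi)ρ_g + phi·ρ_f = 0.9473×2.7 + 0.0527×1.03
       = 2.558 + 0.054 = 2.612 g/cm³

2.61 g/cm³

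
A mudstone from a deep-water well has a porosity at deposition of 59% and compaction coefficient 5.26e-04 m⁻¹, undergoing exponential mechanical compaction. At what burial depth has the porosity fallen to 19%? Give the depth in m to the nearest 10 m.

Working in km (1 km = 1000 m; c in km⁻¹ = c in m⁻¹ × 1000):
Invert Athy's law: z = ln(n₀/n) / c
z = ln(0.59/0.19) / 0.526 = ln(3.105) / 0.526 = 1.1331 / 0.526 = 2.154 km

2150 m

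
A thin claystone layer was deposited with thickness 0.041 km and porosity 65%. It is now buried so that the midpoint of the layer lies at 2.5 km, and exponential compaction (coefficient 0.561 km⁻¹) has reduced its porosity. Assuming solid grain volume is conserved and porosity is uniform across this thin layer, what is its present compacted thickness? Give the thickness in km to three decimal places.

0.017 km

Porosity at 2.5 km: φ = 0.65·exp(−0.561×2.5) = 0.1599
Solid-volume conservation: h(1−φ) = h₀(1−φ₀) ⇒ h = h₀·(1−φ₀)/(1−φ)
h = 0.041 × (1 − 0.65)/(1 − 0.1599) = 0.041 × 0.4166 = 0.0171 km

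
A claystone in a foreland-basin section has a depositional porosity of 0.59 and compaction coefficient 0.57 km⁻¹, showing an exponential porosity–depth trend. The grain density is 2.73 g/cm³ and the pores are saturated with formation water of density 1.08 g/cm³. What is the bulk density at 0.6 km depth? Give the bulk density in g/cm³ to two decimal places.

Porosity at depth: n = 0.59·exp(−0.57×0.6) = 0.59×0.7103 = 0.4191
Bulk density: ρ_b = (1−n)ρ_g + n·ρ_f = 0.5809×2.73 + 0.4191×1.08
       = 1.586 + 0.453 = 2.038 g/cm³

2.04 g/cm³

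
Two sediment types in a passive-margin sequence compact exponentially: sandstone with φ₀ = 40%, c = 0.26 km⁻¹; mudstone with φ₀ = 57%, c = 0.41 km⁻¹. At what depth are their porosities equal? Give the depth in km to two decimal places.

Set φ₀ₐ e^(−cₐz) = φ₀ᵦ e^(−cᵦz) ⇒ ln(φ₀ₐ/φ₀ᵦ) = (cₐ − cᵦ)·z
z = ln(0.4/0.57) / (0.26 − 0.41) = -0.3542 / -0.15 = 2.361 km

2.36 km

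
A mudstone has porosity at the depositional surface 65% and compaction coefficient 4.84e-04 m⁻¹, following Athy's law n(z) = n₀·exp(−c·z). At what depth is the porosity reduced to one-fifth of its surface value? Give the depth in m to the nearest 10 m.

3330 m

Working in km (1 km = 1000 m; c in km⁻¹ = c in m⁻¹ × 1000):
n/n₀ = 1/5 ⇒ exp(−c·z) = 1/5 ⇒ z = ln(5) / c
z = 1.6094 / 0.484 = 3.325 km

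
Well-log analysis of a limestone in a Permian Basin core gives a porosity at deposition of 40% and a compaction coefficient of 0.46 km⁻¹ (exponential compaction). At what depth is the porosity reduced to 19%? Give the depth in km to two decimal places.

Invert Athy's law: z = ln(phi₀/phi) / c
z = ln(0.4/0.19) / 0.46 = ln(2.105) / 0.46 = 0.7444 / 0.46 = 1.618 km

1.62 km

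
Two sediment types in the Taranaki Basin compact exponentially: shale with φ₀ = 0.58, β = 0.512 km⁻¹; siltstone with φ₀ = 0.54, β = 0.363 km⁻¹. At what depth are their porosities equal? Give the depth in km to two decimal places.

0.48 km

Set φ₀ₐ e^(−βₐz) = φ₀ᵦ e^(−βᵦz) ⇒ ln(φ₀ₐ/φ₀ᵦ) = (βₐ − βᵦ)·z
z = ln(0.58/0.54) / (0.512 − 0.363) = 0.0715 / 0.149 = 0.480 km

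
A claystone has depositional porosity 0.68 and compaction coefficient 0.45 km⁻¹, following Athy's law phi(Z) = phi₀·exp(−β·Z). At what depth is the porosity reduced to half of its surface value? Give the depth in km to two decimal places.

phi/phi₀ = 1/2 ⇒ exp(−β·Z) = 1/2 ⇒ Z = ln(2) / β
Z = 0.6931 / 0.45 = 1.540 km

1.54 km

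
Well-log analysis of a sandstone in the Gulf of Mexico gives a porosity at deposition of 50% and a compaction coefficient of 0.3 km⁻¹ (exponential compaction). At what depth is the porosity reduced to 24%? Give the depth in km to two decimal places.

2.45 km

Invert Athy's law: z = ln(φ₀/φ) / k
z = ln(0.5/0.24) / 0.3 = ln(2.083) / 0.3 = 0.7340 / 0.3 = 2.447 km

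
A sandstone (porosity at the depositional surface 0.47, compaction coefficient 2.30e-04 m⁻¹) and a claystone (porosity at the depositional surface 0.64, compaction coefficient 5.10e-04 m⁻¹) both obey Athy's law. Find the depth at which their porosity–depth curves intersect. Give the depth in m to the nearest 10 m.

1100 m

Working in km (1 km = 1000 m; k in km⁻¹ = k in m⁻¹ × 1000):
Set n₀ₐ e^(−kₐZ) = n₀ᵦ e^(−kᵦZ) ⇒ ln(n₀ₐ/n₀ᵦ) = (kₐ − kᵦ)·Z
Z = ln(0.47/0.64) / (0.23 − 0.51) = -0.3087 / -0.28 = 1.103 km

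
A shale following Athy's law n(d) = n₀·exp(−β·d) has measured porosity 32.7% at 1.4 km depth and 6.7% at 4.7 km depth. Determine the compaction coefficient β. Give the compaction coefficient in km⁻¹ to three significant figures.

Athy: n(d) = n₀ e^(−βd) ⇒ n₁/n₂ = e^{β(d₂−d₁)} ⇒ β = ln(n₁/n₂)/(d₂−d₁)
β = ln(0.327/0.067) / (4.7 − 1.4) = ln(4.881) / 3.3 = 1.5853 / 3.3 = 0.4804 km⁻¹

0.480 km⁻¹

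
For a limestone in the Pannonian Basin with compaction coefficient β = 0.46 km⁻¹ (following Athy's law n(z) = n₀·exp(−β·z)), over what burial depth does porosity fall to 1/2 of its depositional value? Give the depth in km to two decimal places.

n/n₀ = 1/2 ⇒ exp(−β·z) = 1/2 ⇒ z = ln(2) / β
z = 0.6931 / 0.46 = 1.507 km

1.51 km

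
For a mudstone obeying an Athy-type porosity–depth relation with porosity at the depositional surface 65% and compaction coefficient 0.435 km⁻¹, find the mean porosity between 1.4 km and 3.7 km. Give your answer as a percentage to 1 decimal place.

⟨phi⟩ = (1/(Z₂−Z₁)) ∫ phi₀ e^(−kZ) dZ = phi₀·(e^(−k·Z₁) − e^(−k·Z₂)) / (k·(Z₂−Z₁))
e^(−0.435×1.4) = 0.5439; e^(−0.435×3.7) = 0.2000
⟨phi⟩ = 0.65 × (0.5439 − 0.2000) / (0.435 × 2.3) = 0.65 × 0.3437 = 0.2234

22.3%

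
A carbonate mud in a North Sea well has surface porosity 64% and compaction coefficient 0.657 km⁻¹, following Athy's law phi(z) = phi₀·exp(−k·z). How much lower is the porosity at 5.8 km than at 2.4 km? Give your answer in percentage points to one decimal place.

11.8 percentage points

phi(2.4) = 0.64·e^(−0.657×2.4) = 0.1322
phi(5.8) = 0.64·e^(−0.657×5.8) = 0.0142
Δphi = 0.1322 − 0.0142 = 0.1181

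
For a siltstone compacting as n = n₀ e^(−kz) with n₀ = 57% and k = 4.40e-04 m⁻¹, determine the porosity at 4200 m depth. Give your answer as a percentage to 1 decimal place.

9.0%

Working in km (1 km = 1000 m; k in km⁻¹ = k in m⁻¹ × 1000):
n = n₀·exp(−k·z) = 0.57 × exp(−0.44 × 4.2) = 0.57 × exp(−1.848)
  = 0.57 × 0.1576 = 0.0898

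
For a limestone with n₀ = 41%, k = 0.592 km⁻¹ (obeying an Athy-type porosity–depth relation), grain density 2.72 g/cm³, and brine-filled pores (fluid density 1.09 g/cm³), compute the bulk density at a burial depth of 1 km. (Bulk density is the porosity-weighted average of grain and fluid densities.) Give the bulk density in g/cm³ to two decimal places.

Porosity at depth: n = 0.41·exp(−0.592×1) = 0.41×0.5532 = 0.2268
Bulk density: ρ_b = (1−n)ρ_g + n·ρ_f = 0.7732×2.72 + 0.2268×1.09
       = 2.103 + 0.247 = 2.350 g/cm³

2.35 g/cm³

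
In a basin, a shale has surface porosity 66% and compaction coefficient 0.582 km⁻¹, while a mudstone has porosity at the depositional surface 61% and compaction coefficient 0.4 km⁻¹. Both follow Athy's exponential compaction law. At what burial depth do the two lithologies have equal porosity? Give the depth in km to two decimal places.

Set n₀ₐ e^(−cₐZ) = n₀ᵦ e^(−cᵦZ) ⇒ ln(n₀ₐ/n₀ᵦ) = (cₐ − cᵦ)·Z
Z = ln(0.66/0.61) / (0.582 − 0.4) = 0.0788 / 0.182 = 0.433 km

0.43 km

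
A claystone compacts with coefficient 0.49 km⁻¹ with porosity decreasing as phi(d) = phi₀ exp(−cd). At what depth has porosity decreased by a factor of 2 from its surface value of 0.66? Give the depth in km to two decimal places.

1.41 km

phi/phi₀ = 1/2 ⇒ exp(−c·d) = 1/2 ⇒ d = ln(2) / c
d = 0.6931 / 0.49 = 1.415 km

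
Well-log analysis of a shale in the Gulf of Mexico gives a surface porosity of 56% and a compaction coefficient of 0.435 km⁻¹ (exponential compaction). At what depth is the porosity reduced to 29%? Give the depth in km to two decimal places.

1.51 km

Invert Athy's law: z = ln(n₀/n) / β
z = ln(0.56/0.29) / 0.435 = ln(1.931) / 0.435 = 0.6581 / 0.435 = 1.513 km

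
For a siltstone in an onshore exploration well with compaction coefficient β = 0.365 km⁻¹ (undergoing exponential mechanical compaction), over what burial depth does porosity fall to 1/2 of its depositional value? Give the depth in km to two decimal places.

n/n₀ = 1/2 ⇒ exp(−β·z) = 1/2 ⇒ z = ln(2) / β
z = 0.6931 / 0.365 = 1.899 km

1.90 km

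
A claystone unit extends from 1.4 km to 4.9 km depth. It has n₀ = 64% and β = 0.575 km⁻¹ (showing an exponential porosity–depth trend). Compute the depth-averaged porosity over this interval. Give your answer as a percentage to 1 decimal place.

⟨n⟩ = (1/(z₂−z₁)) ∫ n₀ e^(−βz) dz = n₀·(e^(−β·z₁) − e^(−β·z₂)) / (β·(z₂−z₁))
e^(−0.575×1.4) = 0.4471; e^(−0.575×4.9) = 0.0598
⟨n⟩ = 0.64 × (0.4471 − 0.0598) / (0.575 × 3.5) = 0.64 × 0.1925 = 0.1232

12.3%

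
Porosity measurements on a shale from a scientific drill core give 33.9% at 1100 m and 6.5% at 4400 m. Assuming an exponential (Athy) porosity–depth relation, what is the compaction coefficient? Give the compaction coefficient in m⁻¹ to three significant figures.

Working in km (1 km = 1000 m; β in km⁻¹ = β in m⁻¹ × 1000):
Athy: phi(d) = phi₀ e^(−βd) ⇒ phi₁/phi₂ = e^{β(d₂−d₁)} ⇒ β = ln(phi₁/phi₂)/(d₂−d₁)
β = ln(0.339/0.065) / (4.4 − 1.1) = ln(5.215) / 3.3 = 1.6516 / 3.3 = 0.5005 km⁻¹

0.000500 m⁻¹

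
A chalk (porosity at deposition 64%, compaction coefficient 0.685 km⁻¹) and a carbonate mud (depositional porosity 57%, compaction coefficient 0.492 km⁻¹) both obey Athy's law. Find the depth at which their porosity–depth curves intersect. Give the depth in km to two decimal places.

Set φ₀ₐ e^(−βₐz) = φ₀ᵦ e^(−βᵦz) ⇒ ln(φ₀ₐ/φ₀ᵦ) = (βₐ − βᵦ)·z
z = ln(0.64/0.57) / (0.685 − 0.492) = 0.1158 / 0.193 = 0.600 km

0.60 km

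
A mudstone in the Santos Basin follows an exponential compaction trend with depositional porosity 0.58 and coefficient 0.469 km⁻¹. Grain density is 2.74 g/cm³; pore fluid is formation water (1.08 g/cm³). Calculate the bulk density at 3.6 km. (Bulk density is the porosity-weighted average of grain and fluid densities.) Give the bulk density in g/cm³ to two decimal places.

Porosity at depth: phi = 0.58·exp(−0.469×3.6) = 0.58×0.1848 = 0.1072
Bulk density: ρ_b = (1−phi)ρ_g + phi·ρ_f = 0.8928×2.74 + 0.1072×1.08
       = 2.446 + 0.116 = 2.562 g/cm³

2.56 g/cm³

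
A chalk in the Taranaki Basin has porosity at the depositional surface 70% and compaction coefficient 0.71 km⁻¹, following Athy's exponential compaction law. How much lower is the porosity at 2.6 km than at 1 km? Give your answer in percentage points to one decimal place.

23.4 percentage points

φ(1) = 0.7·e^(−0.71×1) = 0.3442
φ(2.6) = 0.7·e^(−0.71×2.6) = 0.1105
Δφ = 0.3442 − 0.1105 = 0.2336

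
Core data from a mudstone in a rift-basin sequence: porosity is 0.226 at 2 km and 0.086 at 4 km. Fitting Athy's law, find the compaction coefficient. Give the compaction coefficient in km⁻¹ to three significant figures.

0.483 km⁻¹

Athy: n(Z) = n₀ e^(−cZ) ⇒ n₁/n₂ = e^{c(Z₂−Z₁)} ⇒ c = ln(n₁/n₂)/(Z₂−Z₁)
c = ln(0.226/0.086) / (4 − 2) = ln(2.628) / 2 = 0.9662 / 2 = 0.4831 km⁻¹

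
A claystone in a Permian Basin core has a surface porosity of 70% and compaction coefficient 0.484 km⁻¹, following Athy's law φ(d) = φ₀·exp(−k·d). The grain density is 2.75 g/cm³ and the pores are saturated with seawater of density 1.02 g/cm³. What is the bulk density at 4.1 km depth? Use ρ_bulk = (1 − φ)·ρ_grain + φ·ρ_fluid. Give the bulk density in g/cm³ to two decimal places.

2.58 g/cm³

Porosity at depth: φ = 0.7·exp(−0.484×4.1) = 0.7×0.1375 = 0.0962
Bulk density: ρ_b = (1−φ)ρ_g + φ·ρ_f = 0.9038×2.75 + 0.0962×1.02
       = 2.485 + 0.098 = 2.584 g/cm³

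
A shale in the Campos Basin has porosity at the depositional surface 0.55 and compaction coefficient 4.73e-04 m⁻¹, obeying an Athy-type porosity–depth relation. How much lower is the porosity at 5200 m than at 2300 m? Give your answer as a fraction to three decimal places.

0.138

Working in km (1 km = 1000 m; c in km⁻¹ = c in m⁻¹ × 1000):
φ(2.3) = 0.55·e^(−0.473×2.3) = 0.1853
φ(5.2) = 0.55·e^(−0.473×5.2) = 0.0470
Δφ = 0.1853 − 0.0470 = 0.1383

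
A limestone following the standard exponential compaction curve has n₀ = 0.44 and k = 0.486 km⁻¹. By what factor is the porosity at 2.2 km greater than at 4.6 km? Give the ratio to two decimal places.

3.21

n(z₁)/n(z₂) = e^(−k·z₁)/e^(−k·z₂) = e^{k(z₂−z₁)}
= exp(0.486 × 2.4) = exp(1.166) = 3.2104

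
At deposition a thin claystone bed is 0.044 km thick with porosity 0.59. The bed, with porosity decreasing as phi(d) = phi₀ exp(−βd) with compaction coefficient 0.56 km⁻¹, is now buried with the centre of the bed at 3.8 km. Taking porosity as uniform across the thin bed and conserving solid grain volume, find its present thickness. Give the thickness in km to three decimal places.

Porosity at 3.8 km: phi = 0.59·exp(−0.56×3.8) = 0.0703
Solid-volume conservation: h(1−phi) = h₀(1−phi₀) ⇒ h = h₀·(1−phi₀)/(1−phi)
h = 0.044 × (1 − 0.59)/(1 − 0.0703) = 0.044 × 0.4410 = 0.0194 km

0.019 km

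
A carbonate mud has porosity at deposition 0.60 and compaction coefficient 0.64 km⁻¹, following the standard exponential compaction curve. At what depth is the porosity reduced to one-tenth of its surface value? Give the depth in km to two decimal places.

n/n₀ = 1/10 ⇒ exp(−β·z) = 1/10 ⇒ z = ln(10) / β
z = 2.3026 / 0.64 = 3.598 km

3.60 km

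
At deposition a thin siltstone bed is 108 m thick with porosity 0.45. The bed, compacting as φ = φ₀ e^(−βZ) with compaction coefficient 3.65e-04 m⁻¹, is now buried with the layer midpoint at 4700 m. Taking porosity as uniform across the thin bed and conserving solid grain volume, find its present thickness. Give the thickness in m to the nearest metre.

65 m

Working in km (1 km = 1000 m; β in km⁻¹ = β in m⁻¹ × 1000):
Porosity at 4.7 km: φ = 0.45·exp(−0.365×4.7) = 0.0809
Solid-volume conservation: h(1−φ) = h₀(1−φ₀) ⇒ h = h₀·(1−φ₀)/(1−φ)
h = 0.108 × (1 − 0.45)/(1 − 0.0809) = 0.108 × 0.5984 = 0.0646 km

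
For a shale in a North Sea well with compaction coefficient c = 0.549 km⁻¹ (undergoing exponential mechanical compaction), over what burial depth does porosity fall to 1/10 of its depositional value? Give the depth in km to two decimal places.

phi/phi₀ = 1/10 ⇒ exp(−c·d) = 1/10 ⇒ d = ln(10) / c
d = 2.3026 / 0.549 = 4.194 km

4.19 km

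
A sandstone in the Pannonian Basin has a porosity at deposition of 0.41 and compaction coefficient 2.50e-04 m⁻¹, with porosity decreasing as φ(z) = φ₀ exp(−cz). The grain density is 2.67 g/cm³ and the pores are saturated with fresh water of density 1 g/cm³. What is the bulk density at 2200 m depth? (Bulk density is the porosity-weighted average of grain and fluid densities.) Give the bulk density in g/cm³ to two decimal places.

2.27 g/cm³

Working in km (1 km = 1000 m; c in km⁻¹ = c in m⁻¹ × 1000):
Porosity at depth: φ = 0.41·exp(−0.25×2.2) = 0.41×0.5769 = 0.2365
Bulk density: ρ_b = (1−φ)ρ_g + φ·ρ_f = 0.7635×2.67 + 0.2365×1
       = 2.038 + 0.237 = 2.275 g/cm³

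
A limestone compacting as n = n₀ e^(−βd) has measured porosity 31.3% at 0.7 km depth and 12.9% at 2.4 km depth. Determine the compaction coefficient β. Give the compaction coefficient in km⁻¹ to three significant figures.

Athy: n(d) = n₀ e^(−βd) ⇒ n₁/n₂ = e^{β(d₂−d₁)} ⇒ β = ln(n₁/n₂)/(d₂−d₁)
β = ln(0.313/0.129) / (2.4 − 0.7) = ln(2.426) / 1.7 = 0.8864 / 1.7 = 0.5214 km⁻¹

0.521 km⁻¹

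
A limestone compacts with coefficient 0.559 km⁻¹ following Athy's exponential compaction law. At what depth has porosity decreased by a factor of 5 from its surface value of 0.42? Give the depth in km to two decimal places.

2.88 km

φ/φ₀ = 1/5 ⇒ exp(−c·z) = 1/5 ⇒ z = ln(5) / c
z = 1.6094 / 0.559 = 2.879 km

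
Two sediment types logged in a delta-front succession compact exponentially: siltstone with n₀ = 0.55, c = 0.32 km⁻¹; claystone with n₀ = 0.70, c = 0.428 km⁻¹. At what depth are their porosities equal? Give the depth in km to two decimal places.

2.23 km

Set n₀ₐ e^(−cₐd) = n₀ᵦ e^(−cᵦd) ⇒ ln(n₀ₐ/n₀ᵦ) = (cₐ − cᵦ)·d
d = ln(0.55/0.7) / (0.32 − 0.428) = -0.2412 / -0.108 = 2.233 km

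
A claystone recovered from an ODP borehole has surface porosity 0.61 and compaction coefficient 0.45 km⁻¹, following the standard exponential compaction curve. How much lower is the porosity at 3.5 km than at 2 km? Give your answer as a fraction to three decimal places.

phi(2) = 0.61·e^(−0.45×2) = 0.2480
phi(3.5) = 0.61·e^(−0.45×3.5) = 0.1263
Δphi = 0.2480 − 0.1263 = 0.1217

0.122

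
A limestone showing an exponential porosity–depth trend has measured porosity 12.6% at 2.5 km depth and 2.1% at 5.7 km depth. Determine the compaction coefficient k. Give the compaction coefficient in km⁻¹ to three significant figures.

0.560 km⁻¹

Athy: phi(Z) = phi₀ e^(−kZ) ⇒ phi₁/phi₂ = e^{k(Z₂−Z₁)} ⇒ k = ln(phi₁/phi₂)/(Z₂−Z₁)
k = ln(0.126/0.021) / (5.7 − 2.5) = ln(6) / 3.2 = 1.7918 / 3.2 = 0.5599 km⁻¹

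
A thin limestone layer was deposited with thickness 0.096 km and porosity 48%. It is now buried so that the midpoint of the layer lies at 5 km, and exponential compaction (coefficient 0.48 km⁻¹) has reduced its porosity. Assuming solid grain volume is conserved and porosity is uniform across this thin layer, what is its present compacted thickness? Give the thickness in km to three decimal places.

0.052 km

Porosity at 5 km: φ = 0.48·exp(−0.48×5) = 0.0435
Solid-volume conservation: h(1−φ) = h₀(1−φ₀) ⇒ h = h₀·(1−φ₀)/(1−φ)
h = 0.096 × (1 − 0.48)/(1 − 0.0435) = 0.096 × 0.5437 = 0.0522 km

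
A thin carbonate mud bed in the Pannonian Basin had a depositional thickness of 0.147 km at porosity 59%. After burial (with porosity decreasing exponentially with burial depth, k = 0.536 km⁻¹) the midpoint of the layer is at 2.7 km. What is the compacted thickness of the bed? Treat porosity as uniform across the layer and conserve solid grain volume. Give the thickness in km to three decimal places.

Porosity at 2.7 km: φ = 0.59·exp(−0.536×2.7) = 0.1388
Solid-volume conservation: h(1−φ) = h₀(1−φ₀) ⇒ h = h₀·(1−φ₀)/(1−φ)
h = 0.147 × (1 − 0.59)/(1 − 0.1388) = 0.147 × 0.4761 = 0.0700 km

0.070 km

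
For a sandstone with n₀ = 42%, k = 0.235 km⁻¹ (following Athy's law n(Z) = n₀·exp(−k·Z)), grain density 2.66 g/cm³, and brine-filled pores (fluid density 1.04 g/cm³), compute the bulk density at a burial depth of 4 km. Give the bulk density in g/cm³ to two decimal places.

2.39 g/cm³

Porosity at depth: n = 0.42·exp(−0.235×4) = 0.42×0.3906 = 0.1641
Bulk density: ρ_b = (1−n)ρ_g + n·ρ_f = 0.8359×2.66 + 0.1641×1.04
       = 2.224 + 0.171 = 2.394 g/cm³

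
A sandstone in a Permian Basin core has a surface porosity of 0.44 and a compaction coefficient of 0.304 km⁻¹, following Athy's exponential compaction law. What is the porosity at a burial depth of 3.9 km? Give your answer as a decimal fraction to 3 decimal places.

phi = phi₀·exp(−β·z) = 0.44 × exp(−0.304 × 3.9) = 0.44 × exp(−1.186)
  = 0.44 × 0.3056 = 0.1344

0.134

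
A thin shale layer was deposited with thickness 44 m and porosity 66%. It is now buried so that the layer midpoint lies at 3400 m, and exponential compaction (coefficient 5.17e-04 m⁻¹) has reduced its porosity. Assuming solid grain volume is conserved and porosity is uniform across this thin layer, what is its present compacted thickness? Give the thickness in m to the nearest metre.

17 m

Working in km (1 km = 1000 m; β in km⁻¹ = β in m⁻¹ × 1000):
Porosity at 3.4 km: phi = 0.66·exp(−0.517×3.4) = 0.1138
Solid-volume conservation: h(1−phi) = h₀(1−phi₀) ⇒ h = h₀·(1−phi₀)/(1−phi)
h = 0.044 × (1 − 0.66)/(1 − 0.1138) = 0.044 × 0.3837 = 0.0169 km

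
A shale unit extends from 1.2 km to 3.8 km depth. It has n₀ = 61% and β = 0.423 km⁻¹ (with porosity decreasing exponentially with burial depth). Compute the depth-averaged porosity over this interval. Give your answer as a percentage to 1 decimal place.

22.3%

⟨n⟩ = (1/(Z₂−Z₁)) ∫ n₀ e^(−βZ) dZ = n₀·(e^(−β·Z₁) − e^(−β·Z₂)) / (β·(Z₂−Z₁))
e^(−0.423×1.2) = 0.6019; e^(−0.423×3.8) = 0.2004
⟨n⟩ = 0.61 × (0.6019 − 0.2004) / (0.423 × 2.6) = 0.61 × 0.3651 = 0.2227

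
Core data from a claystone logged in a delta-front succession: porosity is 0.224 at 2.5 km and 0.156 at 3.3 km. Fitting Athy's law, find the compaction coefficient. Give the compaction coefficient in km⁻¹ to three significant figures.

0.452 km⁻¹

Athy: φ(z) = φ₀ e^(−βz) ⇒ φ₁/φ₂ = e^{β(z₂−z₁)} ⇒ β = ln(φ₁/φ₂)/(z₂−z₁)
β = ln(0.224/0.156) / (3.3 − 2.5) = ln(1.436) / 0.8 = 0.3618 / 0.8 = 0.4522 km⁻¹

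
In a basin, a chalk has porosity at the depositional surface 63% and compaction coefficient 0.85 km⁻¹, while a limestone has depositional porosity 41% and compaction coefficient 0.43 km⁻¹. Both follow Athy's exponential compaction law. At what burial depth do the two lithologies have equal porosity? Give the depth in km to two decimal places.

1.02 km

Set φ₀ₐ e^(−βₐd) = φ₀ᵦ e^(−βᵦd) ⇒ ln(φ₀ₐ/φ₀ᵦ) = (βₐ − βᵦ)·d
d = ln(0.63/0.41) / (0.85 − 0.43) = 0.4296 / 0.42 = 1.023 km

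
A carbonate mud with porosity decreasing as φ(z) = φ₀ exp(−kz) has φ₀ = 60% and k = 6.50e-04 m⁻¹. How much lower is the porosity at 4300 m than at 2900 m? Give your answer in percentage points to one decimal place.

Working in km (1 km = 1000 m; k in km⁻¹ = k in m⁻¹ × 1000):
φ(2.9) = 0.6·e^(−0.65×2.9) = 0.0911
φ(4.3) = 0.6·e^(−0.65×4.3) = 0.0367
Δφ = 0.0911 − 0.0367 = 0.0544

5.4 percentage points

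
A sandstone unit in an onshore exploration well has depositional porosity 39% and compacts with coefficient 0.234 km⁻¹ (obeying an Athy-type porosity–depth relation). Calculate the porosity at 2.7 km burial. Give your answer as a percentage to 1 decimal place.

20.7%

φ = φ₀·exp(−β·d) = 0.39 × exp(−0.234 × 2.7) = 0.39 × exp(−0.6318)
  = 0.39 × 0.5316 = 0.2073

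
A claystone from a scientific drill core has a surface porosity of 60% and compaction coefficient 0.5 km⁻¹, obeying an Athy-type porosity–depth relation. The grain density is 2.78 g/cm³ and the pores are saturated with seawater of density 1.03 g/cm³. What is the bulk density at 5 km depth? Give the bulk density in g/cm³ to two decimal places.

Porosity at depth: φ = 0.6·exp(−0.5×5) = 0.6×0.0821 = 0.0493
Bulk density: ρ_b = (1−φ)ρ_g + φ·ρ_f = 0.9507×2.78 + 0.0493×1.03
       = 2.643 + 0.051 = 2.694 g/cm³

2.69 g/cm³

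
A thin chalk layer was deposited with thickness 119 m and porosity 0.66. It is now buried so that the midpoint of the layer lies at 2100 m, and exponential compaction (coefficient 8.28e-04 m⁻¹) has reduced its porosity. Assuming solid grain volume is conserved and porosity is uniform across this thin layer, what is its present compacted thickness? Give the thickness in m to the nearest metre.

Working in km (1 km = 1000 m; c in km⁻¹ = c in m⁻¹ × 1000):
Porosity at 2.1 km: φ = 0.66·exp(−0.828×2.1) = 0.1160
Solid-volume conservation: h(1−φ) = h₀(1−φ₀) ⇒ h = h₀·(1−φ₀)/(1−φ)
h = 0.119 × (1 − 0.66)/(1 − 0.1160) = 0.119 × 0.3846 = 0.0458 km

46 m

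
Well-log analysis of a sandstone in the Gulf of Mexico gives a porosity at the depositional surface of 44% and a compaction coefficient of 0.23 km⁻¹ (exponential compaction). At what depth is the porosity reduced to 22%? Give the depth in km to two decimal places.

3.01 km

Invert Athy's law: z = ln(phi₀/phi) / k
z = ln(0.44/0.22) / 0.23 = ln(2) / 0.23 = 0.6931 / 0.23 = 3.014 km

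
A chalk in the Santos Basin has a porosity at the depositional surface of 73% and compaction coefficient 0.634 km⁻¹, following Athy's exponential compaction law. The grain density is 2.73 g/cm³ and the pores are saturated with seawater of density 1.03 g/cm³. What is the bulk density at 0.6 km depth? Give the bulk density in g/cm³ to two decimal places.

1.88 g/cm³

Porosity at depth: n = 0.73·exp(−0.634×0.6) = 0.73×0.6836 = 0.4990
Bulk density: ρ_b = (1−n)ρ_g + n·ρ_f = 0.5010×2.73 + 0.4990×1.03
       = 1.368 + 0.514 = 1.882 g/cm³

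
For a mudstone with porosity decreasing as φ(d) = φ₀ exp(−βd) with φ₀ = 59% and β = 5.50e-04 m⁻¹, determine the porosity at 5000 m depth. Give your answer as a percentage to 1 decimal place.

3.8%

Working in km (1 km = 1000 m; β in km⁻¹ = β in m⁻¹ × 1000):
φ = φ₀·exp(−β·d) = 0.59 × exp(−0.55 × 5) = 0.59 × exp(−2.75)
  = 0.59 × 0.0639 = 0.0377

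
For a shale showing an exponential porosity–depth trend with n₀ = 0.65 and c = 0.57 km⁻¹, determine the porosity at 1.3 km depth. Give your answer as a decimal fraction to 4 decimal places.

n = n₀·exp(−c·Z) = 0.65 × exp(−0.57 × 1.3) = 0.65 × exp(−0.741)
  = 0.65 × 0.4766 = 0.3098

0.3098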